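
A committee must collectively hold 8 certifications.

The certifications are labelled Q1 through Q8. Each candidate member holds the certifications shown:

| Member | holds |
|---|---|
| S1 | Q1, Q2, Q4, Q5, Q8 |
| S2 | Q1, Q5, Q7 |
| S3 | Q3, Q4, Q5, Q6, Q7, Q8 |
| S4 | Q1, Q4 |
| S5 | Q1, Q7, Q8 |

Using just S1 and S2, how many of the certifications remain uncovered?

2

Union of S1, S2 = {Q1, Q2, Q4, Q5, Q7, Q8}.
Not covered: Q3, Q6 — 2 certifications.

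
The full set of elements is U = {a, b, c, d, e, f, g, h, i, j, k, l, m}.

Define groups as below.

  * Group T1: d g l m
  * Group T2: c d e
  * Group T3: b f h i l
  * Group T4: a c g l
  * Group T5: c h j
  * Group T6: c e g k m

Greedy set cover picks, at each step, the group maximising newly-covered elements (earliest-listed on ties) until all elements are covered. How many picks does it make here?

Greedy: pick T3 (covers 5 new) → pick T6 (covers 5 new) → pick T1 (covers 1 new) → pick T4 (covers 1 new) → pick T5 (covers 1 new). Total picks: 5.

5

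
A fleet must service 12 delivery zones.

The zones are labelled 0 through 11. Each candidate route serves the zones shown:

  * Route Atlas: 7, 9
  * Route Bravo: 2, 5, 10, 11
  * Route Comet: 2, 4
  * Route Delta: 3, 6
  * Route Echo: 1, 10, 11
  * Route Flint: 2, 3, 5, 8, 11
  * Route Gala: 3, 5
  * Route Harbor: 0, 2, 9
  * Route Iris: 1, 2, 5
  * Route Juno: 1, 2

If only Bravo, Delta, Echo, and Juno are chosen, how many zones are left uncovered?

Union of Bravo, Delta, Echo, Juno = {1, 2, 3, 5, 6, 10, 11}.
Not covered: 0, 4, 7, 8, 9 — 5 zones.

5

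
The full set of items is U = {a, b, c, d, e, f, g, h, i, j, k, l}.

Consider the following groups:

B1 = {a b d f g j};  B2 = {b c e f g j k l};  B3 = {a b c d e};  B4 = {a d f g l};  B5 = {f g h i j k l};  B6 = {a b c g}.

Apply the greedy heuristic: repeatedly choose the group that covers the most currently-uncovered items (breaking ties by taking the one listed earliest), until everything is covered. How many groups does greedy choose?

3

Greedy: pick B2 (covers 8 new) → pick B1 (covers 2 new) → pick B5 (covers 2 new). Total picks: 3.
(The true minimum cover uses only 2 groups, so greedy is not optimal here.)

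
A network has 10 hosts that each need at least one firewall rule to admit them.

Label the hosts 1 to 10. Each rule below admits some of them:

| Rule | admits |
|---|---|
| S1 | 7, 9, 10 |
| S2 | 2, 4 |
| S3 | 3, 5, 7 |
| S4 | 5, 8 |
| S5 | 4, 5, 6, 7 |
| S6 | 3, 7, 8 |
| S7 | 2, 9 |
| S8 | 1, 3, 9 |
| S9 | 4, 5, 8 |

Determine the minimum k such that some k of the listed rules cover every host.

5

Take {S1, S2, S5, S8, S9}. Their union is {1, 2, 3, 4, 5, 6, 7, 8, 9, 10}, which is all 10 hosts.
No 4 of the 9 rules cover everything (all 126 combinations miss at least one host), so 5 is optimal.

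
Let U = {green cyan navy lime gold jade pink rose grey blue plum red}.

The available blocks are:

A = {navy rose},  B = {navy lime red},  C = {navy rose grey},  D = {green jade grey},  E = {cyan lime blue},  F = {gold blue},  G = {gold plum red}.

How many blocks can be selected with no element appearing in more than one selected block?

4

A, D, E, G are pairwise disjoint (A={navy,rose}; D={green,jade,grey}; E={cyan,lime,blue}; G={gold,plum,red}).
Every remaining block overlaps one of these, and no 5 of the listed blocks are pairwise disjoint, so 4 is the maximum.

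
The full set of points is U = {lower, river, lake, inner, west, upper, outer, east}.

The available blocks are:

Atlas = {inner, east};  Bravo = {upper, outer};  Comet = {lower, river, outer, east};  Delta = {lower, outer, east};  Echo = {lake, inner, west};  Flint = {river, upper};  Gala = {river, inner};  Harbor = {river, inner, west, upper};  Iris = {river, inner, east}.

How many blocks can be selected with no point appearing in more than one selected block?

3

Delta, Echo, Flint are pairwise disjoint (Delta={lower,outer,east}; Echo={lake,inner,west}; Flint={river,upper}).
Every remaining block overlaps one of these, and no 4 of the listed blocks are pairwise disjoint, so 3 is the maximum.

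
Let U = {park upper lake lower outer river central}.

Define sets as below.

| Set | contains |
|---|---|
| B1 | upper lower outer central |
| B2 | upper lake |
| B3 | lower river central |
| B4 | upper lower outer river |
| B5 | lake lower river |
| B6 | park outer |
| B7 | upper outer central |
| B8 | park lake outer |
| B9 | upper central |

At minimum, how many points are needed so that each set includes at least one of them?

The 3 points {lake, outer, central} hit every set.
The sets B2, B3, B6 are pairwise disjoint, so any hitting set needs a separate point for each — at least 3. Hence 3 is optimal.

3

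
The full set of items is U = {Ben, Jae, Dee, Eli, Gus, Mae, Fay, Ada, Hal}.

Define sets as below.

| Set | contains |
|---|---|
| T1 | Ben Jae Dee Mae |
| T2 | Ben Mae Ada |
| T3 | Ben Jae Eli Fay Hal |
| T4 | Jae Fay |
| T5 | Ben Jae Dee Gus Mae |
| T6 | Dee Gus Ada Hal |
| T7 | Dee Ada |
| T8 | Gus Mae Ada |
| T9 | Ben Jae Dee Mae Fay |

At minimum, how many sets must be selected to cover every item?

3

Take {T3, T5, T8}. Their union is {Ben, Jae, Dee, Eli, Gus, Mae, Fay, Ada, Hal}, which is all 9 items.
Only T3 contains Eli, so T3 is forced; the remaining 4 items need at least 2 more sets (each remaining set adds at most 3) — so at least 3 sets are needed, and 3 is optimal.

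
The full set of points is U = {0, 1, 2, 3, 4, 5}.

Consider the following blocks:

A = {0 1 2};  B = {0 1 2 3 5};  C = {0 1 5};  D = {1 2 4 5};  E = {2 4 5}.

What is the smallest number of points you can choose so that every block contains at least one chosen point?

2

H = {1, 2} meets every block (each contains at least one member of H), and |H| = 2.
No single point lies in every block, so at least 2 are needed and 2 is optimal.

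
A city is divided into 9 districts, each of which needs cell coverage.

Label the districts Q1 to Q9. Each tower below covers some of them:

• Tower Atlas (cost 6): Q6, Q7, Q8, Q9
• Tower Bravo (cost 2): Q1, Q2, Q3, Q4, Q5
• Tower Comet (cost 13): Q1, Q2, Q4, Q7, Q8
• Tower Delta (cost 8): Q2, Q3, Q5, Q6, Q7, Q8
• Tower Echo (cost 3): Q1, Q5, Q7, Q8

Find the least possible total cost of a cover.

Atlas, Bravo together cover every district (Atlas ∪ Bravo = {Q1, Q2, Q3, Q4, Q5, Q6, Q7, Q8, Q9}); total cost 6 + 2 = 8.
No covering selection has total cost below 8.

8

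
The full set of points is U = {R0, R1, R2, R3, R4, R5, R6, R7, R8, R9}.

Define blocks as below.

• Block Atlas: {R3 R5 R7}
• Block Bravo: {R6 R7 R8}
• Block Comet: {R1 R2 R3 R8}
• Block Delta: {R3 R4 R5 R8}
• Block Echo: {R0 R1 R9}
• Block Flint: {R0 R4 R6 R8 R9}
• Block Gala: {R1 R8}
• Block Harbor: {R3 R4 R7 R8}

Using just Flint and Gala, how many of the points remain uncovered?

4

Union of Flint, Gala = {R0, R1, R4, R6, R8, R9}.
Not covered: R2, R3, R5, R7 — 4 points.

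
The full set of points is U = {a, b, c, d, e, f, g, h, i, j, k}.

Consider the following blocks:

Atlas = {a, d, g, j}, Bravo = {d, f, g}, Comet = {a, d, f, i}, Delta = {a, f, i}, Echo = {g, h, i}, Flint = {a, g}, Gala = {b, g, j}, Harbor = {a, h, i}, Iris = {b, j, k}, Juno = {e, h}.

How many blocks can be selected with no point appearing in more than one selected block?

Delta, Gala, Juno are pairwise disjoint (Delta={a,f,i}; Gala={b,g,j}; Juno={e,h}).
Every remaining block overlaps one of these, and no 4 of the listed blocks are pairwise disjoint, so 3 is the maximum.

3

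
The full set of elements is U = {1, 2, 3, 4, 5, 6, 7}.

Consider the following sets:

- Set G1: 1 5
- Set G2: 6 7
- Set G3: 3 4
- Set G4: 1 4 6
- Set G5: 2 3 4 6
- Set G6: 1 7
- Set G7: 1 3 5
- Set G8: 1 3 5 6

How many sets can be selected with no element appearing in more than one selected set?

G1, G2, G3 are pairwise disjoint (G1={1,5}; G2={6,7}; G3={3,4}).
Every remaining set overlaps one of these, and no 4 of the listed sets are pairwise disjoint, so 3 is the maximum.

3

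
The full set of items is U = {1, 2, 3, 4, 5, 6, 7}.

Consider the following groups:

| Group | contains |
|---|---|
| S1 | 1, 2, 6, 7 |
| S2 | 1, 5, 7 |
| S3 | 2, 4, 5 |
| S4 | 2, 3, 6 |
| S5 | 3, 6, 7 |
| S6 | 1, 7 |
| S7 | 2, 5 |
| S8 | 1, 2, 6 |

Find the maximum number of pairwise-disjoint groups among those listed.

2

S3, S5 are pairwise disjoint (S3={2,4,5}; S5={3,6,7}).
Every remaining group overlaps one of these, and no 3 of the listed groups are pairwise disjoint, so 2 is the maximum.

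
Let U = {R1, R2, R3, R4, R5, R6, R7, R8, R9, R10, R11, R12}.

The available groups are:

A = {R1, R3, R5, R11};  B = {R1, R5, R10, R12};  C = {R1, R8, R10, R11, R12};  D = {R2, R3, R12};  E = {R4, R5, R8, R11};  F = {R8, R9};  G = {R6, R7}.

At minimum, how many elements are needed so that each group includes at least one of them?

H = {R2, R5, R6, R8} meets every group (each contains at least one member of H), and |H| = 4.
No choice of 3 elements meets every group, so 4 is the minimum.

4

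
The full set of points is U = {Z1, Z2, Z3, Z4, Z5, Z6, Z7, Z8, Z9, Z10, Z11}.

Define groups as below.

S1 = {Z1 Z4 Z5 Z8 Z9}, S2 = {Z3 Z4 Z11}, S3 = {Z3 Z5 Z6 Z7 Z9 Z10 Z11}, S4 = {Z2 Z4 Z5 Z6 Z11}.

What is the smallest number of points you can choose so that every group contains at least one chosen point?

H = {Z9, Z11} meets every group (each contains at least one member of H), and |H| = 2.
No single point lies in every group, so at least 2 are needed and 2 is optimal.

2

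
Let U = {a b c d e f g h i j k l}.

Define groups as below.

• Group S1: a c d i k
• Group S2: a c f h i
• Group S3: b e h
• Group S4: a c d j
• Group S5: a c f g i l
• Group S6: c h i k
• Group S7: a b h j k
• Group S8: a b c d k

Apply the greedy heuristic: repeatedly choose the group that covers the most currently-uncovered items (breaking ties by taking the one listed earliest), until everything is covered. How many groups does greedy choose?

Greedy: pick S5 (covers 6 new) → pick S7 (covers 4 new) → pick S1 (covers 1 new) → pick S3 (covers 1 new). Total picks: 4.

4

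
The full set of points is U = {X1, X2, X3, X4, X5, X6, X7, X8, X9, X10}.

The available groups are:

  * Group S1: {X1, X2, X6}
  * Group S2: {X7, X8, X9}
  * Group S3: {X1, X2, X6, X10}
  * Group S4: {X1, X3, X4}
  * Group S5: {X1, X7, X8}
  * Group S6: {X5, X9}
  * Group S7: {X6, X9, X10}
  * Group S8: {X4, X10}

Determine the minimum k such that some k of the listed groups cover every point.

4

S2 and S3 and S4 and S6 together: S2 ∪ S3 ∪ S4 ∪ S6 = {X1, X2, X3, X4, X5, X6, X7, X8, X9, X10} — every point is covered.
Only S4 contains X3, so S4 is forced; the remaining 7 points need at least 3 more groups (each remaining group adds at most 3) — so at least 4 groups are needed, and 4 is optimal.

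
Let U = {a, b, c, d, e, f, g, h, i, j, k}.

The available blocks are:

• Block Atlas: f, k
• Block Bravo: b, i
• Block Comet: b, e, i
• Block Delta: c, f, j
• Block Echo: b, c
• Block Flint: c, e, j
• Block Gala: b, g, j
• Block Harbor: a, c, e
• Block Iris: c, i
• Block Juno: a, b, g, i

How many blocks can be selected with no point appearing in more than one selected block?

3

Atlas, Flint, Juno are pairwise disjoint (Atlas={f,k}; Flint={c,e,j}; Juno={a,b,g,i}).
Every remaining block overlaps one of these, and no 4 of the listed blocks are pairwise disjoint, so 3 is the maximum.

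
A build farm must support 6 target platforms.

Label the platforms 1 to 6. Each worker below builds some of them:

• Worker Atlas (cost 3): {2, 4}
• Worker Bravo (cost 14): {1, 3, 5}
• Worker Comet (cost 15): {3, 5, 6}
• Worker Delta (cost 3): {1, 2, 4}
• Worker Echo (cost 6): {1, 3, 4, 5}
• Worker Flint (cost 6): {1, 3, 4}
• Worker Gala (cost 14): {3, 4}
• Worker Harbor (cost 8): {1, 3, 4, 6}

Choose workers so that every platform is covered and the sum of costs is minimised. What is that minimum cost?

Atlas, Echo, Harbor together cover every platform (Atlas ∪ Echo ∪ Harbor = {1, 2, 3, 4, 5, 6}); total cost 3 + 6 + 8 = 17.
No covering selection has total cost below 17.

17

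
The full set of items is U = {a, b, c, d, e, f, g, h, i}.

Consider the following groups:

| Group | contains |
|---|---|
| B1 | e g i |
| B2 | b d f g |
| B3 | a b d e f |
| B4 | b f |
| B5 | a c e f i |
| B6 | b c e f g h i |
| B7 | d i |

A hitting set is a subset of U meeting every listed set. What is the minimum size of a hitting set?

Take T = {f, i}. Each listed group contains at least one of these, so T is a hitting set of size 2.
The groups B4, B7 are pairwise disjoint, so any hitting set needs a separate item for each — at least 2. Hence 2 is optimal.

2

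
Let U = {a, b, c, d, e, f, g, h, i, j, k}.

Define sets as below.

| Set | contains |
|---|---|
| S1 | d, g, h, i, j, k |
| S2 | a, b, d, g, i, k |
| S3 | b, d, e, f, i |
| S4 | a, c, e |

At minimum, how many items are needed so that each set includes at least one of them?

Take T = {c, d}. Each listed set contains at least one of these, so T is a hitting set of size 2.
The sets S1, S4 are pairwise disjoint, so any hitting set needs a separate item for each — at least 2. Hence 2 is optimal.

2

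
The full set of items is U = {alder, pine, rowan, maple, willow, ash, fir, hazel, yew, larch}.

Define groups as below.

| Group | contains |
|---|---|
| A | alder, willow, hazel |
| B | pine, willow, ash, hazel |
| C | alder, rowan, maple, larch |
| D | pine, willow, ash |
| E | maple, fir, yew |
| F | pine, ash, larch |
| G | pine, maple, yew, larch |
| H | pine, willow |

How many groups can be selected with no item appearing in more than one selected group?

3

A, E, F are pairwise disjoint (A={alder,willow,hazel}; E={maple,fir,yew}; F={pine,ash,larch}).
Every remaining group overlaps one of these, and no 4 of the listed groups are pairwise disjoint, so 3 is the maximum.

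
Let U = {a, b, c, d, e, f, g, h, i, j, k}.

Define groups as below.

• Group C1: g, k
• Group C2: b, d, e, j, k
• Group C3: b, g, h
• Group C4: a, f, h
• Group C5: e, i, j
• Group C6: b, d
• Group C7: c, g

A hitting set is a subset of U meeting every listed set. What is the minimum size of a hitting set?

Take T = {b, f, g, i}. Each listed group contains at least one of these, so T is a hitting set of size 4.
The groups C1, C4, C5, C6 are pairwise disjoint, so any hitting set needs a separate element for each — at least 4. Hence 4 is optimal.

4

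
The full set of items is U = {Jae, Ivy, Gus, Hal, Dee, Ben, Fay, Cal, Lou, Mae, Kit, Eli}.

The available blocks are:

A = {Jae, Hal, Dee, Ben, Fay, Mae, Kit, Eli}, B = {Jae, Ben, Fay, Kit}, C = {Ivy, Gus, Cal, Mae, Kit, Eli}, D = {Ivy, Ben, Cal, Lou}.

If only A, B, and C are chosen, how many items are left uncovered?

1

Union of A, B, C = {Jae, Ivy, Gus, Hal, Dee, Ben, Fay, Cal, Mae, Kit, Eli}.
Not covered: Lou — 1 item.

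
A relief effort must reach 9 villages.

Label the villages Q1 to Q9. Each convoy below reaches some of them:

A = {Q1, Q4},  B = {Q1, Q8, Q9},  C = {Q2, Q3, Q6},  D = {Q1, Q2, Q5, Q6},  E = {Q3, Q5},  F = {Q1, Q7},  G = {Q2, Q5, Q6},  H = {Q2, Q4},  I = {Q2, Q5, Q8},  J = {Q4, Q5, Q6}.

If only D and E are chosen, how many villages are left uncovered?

Union of D, E = {Q1, Q2, Q3, Q5, Q6}.
Not covered: Q4, Q7, Q8, Q9 — 4 villages.

4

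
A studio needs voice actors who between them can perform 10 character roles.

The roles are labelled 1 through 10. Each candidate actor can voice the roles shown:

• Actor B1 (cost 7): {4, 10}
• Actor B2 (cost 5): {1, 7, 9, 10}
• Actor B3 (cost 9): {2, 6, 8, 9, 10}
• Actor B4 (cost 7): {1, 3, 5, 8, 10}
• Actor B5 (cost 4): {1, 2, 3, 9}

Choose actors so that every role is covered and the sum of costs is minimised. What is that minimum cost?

B1, B2, B3, B4 together cover every role (B1 ∪ B2 ∪ B3 ∪ B4 = {1, 2, 3, 4, 5, 6, 7, 8, 9, 10}); total cost 7 + 5 + 9 + 7 = 28.
The greedy pick B5, B4, B2, B1, B3 costs 32; no covering selection beats 28.

28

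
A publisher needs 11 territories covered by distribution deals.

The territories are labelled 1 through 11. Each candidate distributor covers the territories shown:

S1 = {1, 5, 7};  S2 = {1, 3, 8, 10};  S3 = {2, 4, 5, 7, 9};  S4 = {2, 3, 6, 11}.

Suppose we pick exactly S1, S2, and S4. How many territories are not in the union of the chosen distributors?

Union of S1, S2, S4 = {1, 2, 3, 5, 6, 7, 8, 10, 11}.
Not covered: 4, 9 — 2 territories.

2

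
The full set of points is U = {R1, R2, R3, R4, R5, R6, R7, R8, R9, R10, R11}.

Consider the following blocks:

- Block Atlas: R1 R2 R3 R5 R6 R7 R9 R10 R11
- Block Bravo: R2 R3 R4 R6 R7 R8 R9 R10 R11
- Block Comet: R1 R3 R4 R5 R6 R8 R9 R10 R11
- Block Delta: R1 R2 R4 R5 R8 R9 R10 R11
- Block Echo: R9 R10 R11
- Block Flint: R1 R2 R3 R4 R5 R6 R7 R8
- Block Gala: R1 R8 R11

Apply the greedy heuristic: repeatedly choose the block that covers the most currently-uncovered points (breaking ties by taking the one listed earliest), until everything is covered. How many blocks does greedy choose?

2

Greedy: pick Atlas (covers 9 new) → pick Bravo (covers 2 new). Total picks: 2.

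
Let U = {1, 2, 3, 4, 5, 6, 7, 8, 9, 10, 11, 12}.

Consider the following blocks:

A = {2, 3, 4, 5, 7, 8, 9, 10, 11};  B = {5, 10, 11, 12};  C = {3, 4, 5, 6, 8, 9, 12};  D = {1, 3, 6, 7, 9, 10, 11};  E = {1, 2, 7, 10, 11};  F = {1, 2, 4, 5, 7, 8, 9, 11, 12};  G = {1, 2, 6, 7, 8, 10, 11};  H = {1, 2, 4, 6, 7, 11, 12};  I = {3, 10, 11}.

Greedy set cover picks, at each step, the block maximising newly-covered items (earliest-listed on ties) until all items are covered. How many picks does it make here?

2

Greedy: pick A (covers 9 new) → pick H (covers 3 new). Total picks: 2.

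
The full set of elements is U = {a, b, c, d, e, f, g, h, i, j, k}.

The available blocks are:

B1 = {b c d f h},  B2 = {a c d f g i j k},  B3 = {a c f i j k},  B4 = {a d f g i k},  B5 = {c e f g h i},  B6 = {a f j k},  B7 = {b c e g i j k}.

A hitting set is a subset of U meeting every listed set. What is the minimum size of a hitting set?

T = {c, k} meets every block (each contains at least one member of T), and |T| = 2.
No single element lies in every block, so at least 2 are needed and 2 is optimal.

2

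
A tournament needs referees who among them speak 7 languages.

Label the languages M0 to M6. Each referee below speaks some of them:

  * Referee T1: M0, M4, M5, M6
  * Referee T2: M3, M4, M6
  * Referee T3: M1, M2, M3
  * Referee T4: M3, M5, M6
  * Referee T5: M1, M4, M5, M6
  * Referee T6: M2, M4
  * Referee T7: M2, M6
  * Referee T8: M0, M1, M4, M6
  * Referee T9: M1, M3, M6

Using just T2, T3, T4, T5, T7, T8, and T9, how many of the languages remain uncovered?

Union of T2, T3, T4, T5, T7, T8, T9 = {M0, M1, M2, M3, M4, M5, M6} — that's every language, so 0 are uncovered.

0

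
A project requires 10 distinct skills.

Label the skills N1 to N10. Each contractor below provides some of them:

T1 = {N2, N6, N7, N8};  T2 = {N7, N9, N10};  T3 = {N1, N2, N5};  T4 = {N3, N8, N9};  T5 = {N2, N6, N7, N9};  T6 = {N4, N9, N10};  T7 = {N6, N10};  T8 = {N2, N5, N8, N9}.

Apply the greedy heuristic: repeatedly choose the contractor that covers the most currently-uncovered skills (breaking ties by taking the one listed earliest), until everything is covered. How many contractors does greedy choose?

4

Greedy: pick T1 (covers 4 new) → pick T6 (covers 3 new) → pick T3 (covers 2 new) → pick T4 (covers 1 new). Total picks: 4.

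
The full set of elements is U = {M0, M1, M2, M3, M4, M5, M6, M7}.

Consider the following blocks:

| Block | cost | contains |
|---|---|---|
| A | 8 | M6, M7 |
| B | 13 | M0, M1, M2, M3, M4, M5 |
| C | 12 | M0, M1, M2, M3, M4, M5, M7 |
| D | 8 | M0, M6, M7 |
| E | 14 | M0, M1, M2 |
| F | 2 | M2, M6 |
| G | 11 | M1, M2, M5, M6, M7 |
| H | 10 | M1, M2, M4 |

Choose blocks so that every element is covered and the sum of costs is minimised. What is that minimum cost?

C, F together cover every element (C ∪ F = {M0, M1, M2, M3, M4, M5, M6, M7}); total cost 12 + 2 = 14.
No covering selection has total cost below 14.

14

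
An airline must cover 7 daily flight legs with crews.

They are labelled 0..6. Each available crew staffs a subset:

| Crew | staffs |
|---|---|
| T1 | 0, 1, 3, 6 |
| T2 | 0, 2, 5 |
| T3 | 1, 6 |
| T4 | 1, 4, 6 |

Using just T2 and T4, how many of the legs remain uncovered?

Union of T2, T4 = {0, 1, 2, 4, 5, 6}.
Not covered: 3 — 1 leg.

1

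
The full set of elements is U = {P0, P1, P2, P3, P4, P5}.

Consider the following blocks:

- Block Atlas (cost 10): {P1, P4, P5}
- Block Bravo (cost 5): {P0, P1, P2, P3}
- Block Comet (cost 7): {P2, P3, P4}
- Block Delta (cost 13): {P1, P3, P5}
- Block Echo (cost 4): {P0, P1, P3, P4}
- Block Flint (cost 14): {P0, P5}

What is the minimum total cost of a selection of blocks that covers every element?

15

Atlas, Bravo together cover every element (Atlas ∪ Bravo = {P0, P1, P2, P3, P4, P5}); total cost 10 + 5 = 15.
The greedy pick Echo, Bravo, Atlas costs 19; no covering selection beats 15.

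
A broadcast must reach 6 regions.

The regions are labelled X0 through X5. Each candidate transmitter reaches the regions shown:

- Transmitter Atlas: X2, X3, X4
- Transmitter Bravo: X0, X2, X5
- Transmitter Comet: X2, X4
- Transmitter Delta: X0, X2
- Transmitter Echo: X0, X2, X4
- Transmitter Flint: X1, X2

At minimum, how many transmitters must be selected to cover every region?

Take {Atlas, Bravo, Flint}. Their union is {X0, X1, X2, X3, X4, X5}, which is all 6 regions.
Only Flint contains X1, so Flint is forced; the remaining 4 regions need at least 2 more transmitters (each remaining transmitter adds at most 2) — so at least 3 transmitters are needed, and 3 is optimal.

3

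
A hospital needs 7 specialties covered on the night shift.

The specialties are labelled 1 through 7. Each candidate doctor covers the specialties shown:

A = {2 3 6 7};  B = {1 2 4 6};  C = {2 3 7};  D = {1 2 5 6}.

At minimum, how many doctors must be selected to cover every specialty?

Take {B, C, D}. Their union is {1, 2, 3, 4, 5, 6, 7}, which is all 7 specialties.
Only B contains 4, so B is forced; the remaining 3 specialties need at least 2 more doctors (each remaining doctor adds at most 2) — so at least 3 doctors are needed, and 3 is optimal.

3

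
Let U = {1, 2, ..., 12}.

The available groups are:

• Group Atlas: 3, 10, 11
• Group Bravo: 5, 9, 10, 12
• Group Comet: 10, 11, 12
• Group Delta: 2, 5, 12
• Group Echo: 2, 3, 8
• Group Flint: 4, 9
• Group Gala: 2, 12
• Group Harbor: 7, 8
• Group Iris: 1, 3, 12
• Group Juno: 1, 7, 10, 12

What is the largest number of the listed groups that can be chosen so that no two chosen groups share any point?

Atlas, Flint, Gala, Harbor are pairwise disjoint (Atlas={3,10,11}; Flint={4,9}; Gala={2,12}; Harbor={7,8}).
Every remaining group overlaps one of these, and no 5 of the listed groups are pairwise disjoint, so 4 is the maximum.

4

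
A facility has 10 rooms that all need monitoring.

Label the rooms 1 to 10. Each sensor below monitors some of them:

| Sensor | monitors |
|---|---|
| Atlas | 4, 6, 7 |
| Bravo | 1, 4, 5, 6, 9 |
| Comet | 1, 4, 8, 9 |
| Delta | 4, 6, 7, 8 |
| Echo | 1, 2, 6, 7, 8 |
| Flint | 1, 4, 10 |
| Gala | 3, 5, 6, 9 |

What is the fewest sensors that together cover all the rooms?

3

Take {Echo, Flint, Gala}. Their union is {1, 2, 3, 4, 5, 6, 7, 8, 9, 10}, which is all 10 rooms.
Only Echo contains 2, so Echo is forced; the remaining 5 rooms need at least 2 more sensors (each remaining sensor adds at most 3) — so at least 3 sensors are needed, and 3 is optimal.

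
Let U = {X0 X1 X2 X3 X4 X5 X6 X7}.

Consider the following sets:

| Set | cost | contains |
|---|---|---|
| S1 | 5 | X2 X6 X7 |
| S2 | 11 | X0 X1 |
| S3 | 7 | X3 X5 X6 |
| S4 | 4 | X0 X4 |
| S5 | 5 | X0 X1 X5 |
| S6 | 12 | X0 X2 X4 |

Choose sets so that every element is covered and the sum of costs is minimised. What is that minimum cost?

21

S1, S3, S4, S5 together cover every element (S1 ∪ S3 ∪ S4 ∪ S5 = {X0, X1, X2, X3, X4, X5, X6, X7}); total cost 5 + 7 + 4 + 5 = 21.
No covering selection has total cost below 21.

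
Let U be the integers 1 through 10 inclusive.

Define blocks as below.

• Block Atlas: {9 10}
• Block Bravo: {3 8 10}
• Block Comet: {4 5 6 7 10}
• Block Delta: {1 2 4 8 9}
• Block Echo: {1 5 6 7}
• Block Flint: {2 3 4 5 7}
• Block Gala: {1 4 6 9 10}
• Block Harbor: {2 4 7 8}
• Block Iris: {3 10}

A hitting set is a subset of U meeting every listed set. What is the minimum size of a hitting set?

3

The 3 items {2, 7, 10} hit every block.
No choice of 2 items meets every block, so 3 is the minimum.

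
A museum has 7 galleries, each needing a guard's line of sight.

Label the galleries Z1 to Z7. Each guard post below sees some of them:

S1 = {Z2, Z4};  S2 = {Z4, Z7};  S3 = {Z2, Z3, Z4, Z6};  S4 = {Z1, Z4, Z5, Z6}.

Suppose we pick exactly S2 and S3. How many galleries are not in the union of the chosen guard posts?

2

Union of S2, S3 = {Z2, Z3, Z4, Z6, Z7}.
Not covered: Z1, Z5 — 2 galleries.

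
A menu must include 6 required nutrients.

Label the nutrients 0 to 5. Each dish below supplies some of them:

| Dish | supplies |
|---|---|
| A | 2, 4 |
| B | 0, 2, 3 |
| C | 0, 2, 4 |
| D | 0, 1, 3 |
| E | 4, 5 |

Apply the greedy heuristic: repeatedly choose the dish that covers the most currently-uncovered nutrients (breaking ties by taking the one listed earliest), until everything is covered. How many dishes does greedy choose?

Greedy: pick B (covers 3 new) → pick E (covers 2 new) → pick D (covers 1 new). Total picks: 3.

3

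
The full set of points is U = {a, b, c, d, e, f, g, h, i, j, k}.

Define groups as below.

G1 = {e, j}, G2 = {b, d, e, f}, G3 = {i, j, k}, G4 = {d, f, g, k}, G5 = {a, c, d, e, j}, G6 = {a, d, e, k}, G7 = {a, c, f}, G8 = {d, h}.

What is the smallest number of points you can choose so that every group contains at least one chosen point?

3

Take T = {d, f, j}. Each listed group contains at least one of these, so T is a hitting set of size 3.
The groups G1, G7, G8 are pairwise disjoint, so any hitting set needs a separate point for each — at least 3. Hence 3 is optimal.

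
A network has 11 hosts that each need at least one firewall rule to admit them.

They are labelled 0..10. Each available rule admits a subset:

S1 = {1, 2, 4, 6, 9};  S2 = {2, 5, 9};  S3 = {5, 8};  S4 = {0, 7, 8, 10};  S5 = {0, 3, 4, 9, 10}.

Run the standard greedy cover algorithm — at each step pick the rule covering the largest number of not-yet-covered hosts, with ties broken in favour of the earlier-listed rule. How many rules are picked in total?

Greedy: pick S1 (covers 5 new) → pick S4 (covers 4 new) → pick S2 (covers 1 new) → pick S5 (covers 1 new). Total picks: 4.

4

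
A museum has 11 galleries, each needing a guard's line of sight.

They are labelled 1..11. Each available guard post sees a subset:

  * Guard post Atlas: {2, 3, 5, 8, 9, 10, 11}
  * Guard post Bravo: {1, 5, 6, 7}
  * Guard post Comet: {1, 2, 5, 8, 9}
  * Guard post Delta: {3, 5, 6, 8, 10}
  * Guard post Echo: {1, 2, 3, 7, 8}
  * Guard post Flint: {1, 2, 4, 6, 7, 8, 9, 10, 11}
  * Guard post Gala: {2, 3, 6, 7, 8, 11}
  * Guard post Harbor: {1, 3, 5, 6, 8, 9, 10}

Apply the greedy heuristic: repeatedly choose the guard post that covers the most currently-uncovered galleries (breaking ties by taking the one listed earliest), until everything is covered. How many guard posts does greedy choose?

Greedy: pick Flint (covers 9 new) → pick Atlas (covers 2 new). Total picks: 2.

2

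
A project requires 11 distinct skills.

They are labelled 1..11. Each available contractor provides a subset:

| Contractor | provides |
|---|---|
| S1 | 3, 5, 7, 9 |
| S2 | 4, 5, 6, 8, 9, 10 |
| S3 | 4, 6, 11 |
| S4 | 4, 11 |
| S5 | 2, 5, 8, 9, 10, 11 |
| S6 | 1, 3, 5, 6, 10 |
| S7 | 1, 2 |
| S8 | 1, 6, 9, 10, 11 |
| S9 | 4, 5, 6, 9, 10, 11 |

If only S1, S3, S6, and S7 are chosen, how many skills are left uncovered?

1

Union of S1, S3, S6, S7 = {1, 2, 3, 4, 5, 6, 7, 9, 10, 11}.
Not covered: 8 — 1 skill.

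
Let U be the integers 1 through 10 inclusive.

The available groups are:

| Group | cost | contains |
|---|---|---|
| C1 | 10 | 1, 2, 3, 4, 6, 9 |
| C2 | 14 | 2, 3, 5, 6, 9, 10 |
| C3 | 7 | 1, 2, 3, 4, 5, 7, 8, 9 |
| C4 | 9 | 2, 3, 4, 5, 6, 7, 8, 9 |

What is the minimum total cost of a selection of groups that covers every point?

21

C2, C3 together cover every point (C2 ∪ C3 = {1, 2, 3, 4, 5, 6, 7, 8, 9, 10}); total cost 14 + 7 = 21.
No covering selection has total cost below 21.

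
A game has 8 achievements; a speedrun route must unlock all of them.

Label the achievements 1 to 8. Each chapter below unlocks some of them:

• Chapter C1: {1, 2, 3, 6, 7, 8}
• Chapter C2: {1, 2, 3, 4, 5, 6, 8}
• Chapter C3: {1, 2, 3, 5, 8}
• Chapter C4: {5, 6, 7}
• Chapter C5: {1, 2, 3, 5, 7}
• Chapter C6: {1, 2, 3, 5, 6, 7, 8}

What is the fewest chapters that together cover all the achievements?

2

C2 and C6 together: C2 ∪ C6 = {1, 2, 3, 4, 5, 6, 7, 8} — every achievement is covered.
No single chapter has all 8 achievements (the largest, C2, has 7), so 2 is optimal.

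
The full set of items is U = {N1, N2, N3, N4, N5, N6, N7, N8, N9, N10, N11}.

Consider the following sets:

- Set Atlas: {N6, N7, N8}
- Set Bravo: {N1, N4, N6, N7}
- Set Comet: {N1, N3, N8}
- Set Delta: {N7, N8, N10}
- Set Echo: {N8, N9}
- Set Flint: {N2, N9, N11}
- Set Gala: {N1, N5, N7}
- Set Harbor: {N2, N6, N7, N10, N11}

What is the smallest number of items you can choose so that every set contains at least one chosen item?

H = {N7, N8, N11} meets every set (each contains at least one member of H), and |H| = 3.
No choice of 2 items meets every set, so 3 is the minimum.

3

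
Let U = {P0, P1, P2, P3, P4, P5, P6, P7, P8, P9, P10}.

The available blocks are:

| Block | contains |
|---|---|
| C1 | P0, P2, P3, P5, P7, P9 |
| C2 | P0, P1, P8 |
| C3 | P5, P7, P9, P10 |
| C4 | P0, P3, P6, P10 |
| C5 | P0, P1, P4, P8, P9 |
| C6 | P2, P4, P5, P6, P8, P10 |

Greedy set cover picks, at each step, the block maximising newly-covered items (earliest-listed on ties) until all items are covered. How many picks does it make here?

3

Greedy: pick C1 (covers 6 new) → pick C6 (covers 4 new) → pick C2 (covers 1 new). Total picks: 3.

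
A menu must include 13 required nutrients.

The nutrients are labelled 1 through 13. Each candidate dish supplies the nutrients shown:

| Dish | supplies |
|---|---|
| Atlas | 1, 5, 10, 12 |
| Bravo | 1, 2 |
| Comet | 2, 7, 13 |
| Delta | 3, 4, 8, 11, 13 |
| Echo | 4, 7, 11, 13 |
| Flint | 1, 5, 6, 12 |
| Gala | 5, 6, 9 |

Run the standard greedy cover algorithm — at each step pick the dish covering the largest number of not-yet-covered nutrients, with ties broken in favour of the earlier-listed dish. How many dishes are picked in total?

Greedy: pick Delta (covers 5 new) → pick Atlas (covers 4 new) → pick Comet (covers 2 new) → pick Gala (covers 2 new). Total picks: 4.

4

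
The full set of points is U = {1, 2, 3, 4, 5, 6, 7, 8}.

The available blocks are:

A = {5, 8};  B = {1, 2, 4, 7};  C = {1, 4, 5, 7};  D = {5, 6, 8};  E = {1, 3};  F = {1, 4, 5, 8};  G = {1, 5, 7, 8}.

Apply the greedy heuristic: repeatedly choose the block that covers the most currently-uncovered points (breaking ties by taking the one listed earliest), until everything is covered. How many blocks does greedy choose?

Greedy: pick B (covers 4 new) → pick D (covers 3 new) → pick E (covers 1 new). Total picks: 3.

3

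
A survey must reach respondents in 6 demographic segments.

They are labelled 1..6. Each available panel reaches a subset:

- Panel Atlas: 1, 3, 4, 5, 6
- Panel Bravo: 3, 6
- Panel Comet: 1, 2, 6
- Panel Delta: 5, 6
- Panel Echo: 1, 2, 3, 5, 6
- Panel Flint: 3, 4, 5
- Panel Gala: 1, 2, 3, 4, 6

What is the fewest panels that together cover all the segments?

2

Take {Atlas, Gala}. Their union is {1, 2, 3, 4, 5, 6}, which is all 6 segments.
No single panel has all 6 segments (the largest, Atlas, has 5), so 2 is optimal.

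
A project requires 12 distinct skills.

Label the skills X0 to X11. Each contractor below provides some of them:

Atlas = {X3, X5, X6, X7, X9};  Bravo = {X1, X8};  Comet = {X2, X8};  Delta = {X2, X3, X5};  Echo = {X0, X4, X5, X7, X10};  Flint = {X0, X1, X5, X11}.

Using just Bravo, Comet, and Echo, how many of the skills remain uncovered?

Union of Bravo, Comet, Echo = {X0, X1, X2, X4, X5, X7, X8, X10}.
Not covered: X3, X6, X9, X11 — 4 skills.

4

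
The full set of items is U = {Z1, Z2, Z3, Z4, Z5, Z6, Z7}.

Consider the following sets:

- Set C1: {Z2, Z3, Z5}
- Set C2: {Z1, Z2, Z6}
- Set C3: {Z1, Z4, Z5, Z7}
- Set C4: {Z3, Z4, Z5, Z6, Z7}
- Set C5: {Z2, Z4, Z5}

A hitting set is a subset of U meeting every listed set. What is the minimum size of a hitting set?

Take H = {Z2, Z5}. Each listed set contains at least one of these, so H is a hitting set of size 2.
No single item lies in every set, so at least 2 are needed and 2 is optimal.

2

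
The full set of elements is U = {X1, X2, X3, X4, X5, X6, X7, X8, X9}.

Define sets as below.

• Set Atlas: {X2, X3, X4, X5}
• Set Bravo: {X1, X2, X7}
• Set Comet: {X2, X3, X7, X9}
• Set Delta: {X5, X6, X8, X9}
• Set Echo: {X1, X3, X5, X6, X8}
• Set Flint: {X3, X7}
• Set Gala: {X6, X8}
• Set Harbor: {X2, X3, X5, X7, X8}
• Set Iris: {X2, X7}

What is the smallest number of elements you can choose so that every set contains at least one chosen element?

Take H = {X3, X7, X8}. Each listed set contains at least one of these, so H is a hitting set of size 3.
No choice of 2 elements meets every set, so 3 is the minimum.

3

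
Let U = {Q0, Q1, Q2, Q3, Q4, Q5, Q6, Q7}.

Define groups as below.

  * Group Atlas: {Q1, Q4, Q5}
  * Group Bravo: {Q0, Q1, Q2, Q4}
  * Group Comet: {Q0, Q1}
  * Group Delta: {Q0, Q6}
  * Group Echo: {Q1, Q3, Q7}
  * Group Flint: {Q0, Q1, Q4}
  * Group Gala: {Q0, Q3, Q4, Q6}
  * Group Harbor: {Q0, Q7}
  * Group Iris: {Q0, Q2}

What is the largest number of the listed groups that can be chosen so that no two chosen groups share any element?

2

Atlas, Iris are pairwise disjoint (Atlas={Q1,Q4,Q5}; Iris={Q0,Q2}).
Every remaining group overlaps one of these, and no 3 of the listed groups are pairwise disjoint, so 2 is the maximum.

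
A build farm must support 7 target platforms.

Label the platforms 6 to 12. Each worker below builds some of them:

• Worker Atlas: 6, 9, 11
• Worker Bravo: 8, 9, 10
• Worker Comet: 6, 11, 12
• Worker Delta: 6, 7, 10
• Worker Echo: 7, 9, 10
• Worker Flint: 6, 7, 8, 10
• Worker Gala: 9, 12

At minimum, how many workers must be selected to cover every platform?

3

Take {Comet, Flint, Gala}. Their union is {6, 7, 8, 9, 10, 11, 12}, which is all 7 platforms.
No 2 of the 7 workers cover everything (all 21 combinations miss at least one platform), so 3 is optimal.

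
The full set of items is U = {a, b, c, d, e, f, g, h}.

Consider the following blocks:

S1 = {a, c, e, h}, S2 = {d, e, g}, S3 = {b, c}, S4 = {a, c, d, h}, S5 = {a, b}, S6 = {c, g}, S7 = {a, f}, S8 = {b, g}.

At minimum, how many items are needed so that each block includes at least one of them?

3

The 3 items {a, b, g} hit every block.
The blocks S2, S3, S7 are pairwise disjoint, so any hitting set needs a separate item for each — at least 3. Hence 3 is optimal.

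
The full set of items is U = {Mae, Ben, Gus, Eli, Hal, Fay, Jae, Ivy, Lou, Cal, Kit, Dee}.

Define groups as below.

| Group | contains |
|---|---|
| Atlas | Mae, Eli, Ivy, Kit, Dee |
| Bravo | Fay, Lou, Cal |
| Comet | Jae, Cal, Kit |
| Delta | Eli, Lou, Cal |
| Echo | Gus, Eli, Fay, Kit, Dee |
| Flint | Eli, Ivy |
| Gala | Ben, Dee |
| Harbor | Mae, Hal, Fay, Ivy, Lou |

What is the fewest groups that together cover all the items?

Comet and Echo and Gala and Harbor together: Comet ∪ Echo ∪ Gala ∪ Harbor = {Mae, Ben, Gus, Eli, Hal, Fay, Jae, Ivy, Lou, Cal, Kit, Dee} — every item is covered.
No 3 of the 8 groups cover everything (all 56 combinations miss at least one item), so 4 is optimal.

4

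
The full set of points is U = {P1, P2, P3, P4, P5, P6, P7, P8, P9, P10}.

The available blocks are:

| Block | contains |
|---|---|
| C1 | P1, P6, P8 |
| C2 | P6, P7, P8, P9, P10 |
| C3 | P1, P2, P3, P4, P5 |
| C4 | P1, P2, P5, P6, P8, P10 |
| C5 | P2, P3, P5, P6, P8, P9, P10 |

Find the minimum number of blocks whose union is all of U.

Take {C2, C3}. Their union is {P1, P2, P3, P4, P5, P6, P7, P8, P9, P10}, which is all 10 points.
No single block has all 10 points (the largest, C5, has 7), so 2 is optimal.

2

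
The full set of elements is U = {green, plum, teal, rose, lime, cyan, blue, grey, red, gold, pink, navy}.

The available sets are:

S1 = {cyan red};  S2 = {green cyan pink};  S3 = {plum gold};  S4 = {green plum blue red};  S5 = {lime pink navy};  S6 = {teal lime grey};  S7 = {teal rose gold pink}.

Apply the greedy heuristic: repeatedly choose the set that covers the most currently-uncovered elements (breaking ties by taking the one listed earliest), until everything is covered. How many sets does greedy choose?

5

Greedy: pick S4 (covers 4 new) → pick S7 (covers 4 new) → pick S5 (covers 2 new) → pick S1 (covers 1 new) → pick S6 (covers 1 new). Total picks: 5.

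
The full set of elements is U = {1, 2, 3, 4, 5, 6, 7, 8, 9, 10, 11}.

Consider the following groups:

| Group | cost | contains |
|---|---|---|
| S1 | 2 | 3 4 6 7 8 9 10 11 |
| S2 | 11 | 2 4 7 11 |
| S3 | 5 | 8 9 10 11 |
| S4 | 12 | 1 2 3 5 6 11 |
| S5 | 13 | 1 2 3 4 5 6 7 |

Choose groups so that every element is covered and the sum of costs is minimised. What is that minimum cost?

S1, S4 together cover every element (S1 ∪ S4 = {1, 2, 3, 4, 5, 6, 7, 8, 9, 10, 11}); total cost 2 + 12 = 14.
No covering selection has total cost below 14.

14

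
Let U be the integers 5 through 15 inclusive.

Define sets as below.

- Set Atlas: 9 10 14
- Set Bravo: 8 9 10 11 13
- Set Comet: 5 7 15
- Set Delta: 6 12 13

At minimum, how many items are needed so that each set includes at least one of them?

3

H = {5, 9, 13} meets every set (each contains at least one member of H), and |H| = 3.
The sets Atlas, Comet, Delta are pairwise disjoint, so any hitting set needs a separate item for each — at least 3. Hence 3 is optimal.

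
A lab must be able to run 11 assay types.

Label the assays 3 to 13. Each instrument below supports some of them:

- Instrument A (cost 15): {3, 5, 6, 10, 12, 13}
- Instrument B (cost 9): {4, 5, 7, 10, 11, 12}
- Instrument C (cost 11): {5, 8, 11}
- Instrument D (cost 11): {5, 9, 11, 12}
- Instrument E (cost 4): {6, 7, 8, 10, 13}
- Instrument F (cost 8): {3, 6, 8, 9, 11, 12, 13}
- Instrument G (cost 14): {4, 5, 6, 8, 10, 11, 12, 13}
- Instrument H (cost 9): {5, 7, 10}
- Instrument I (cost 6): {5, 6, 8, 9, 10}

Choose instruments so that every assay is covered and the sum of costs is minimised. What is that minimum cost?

B, F together cover every assay (B ∪ F = {3, 4, 5, 6, 7, 8, 9, 10, 11, 12, 13}); total cost 9 + 8 = 17.
The greedy pick E, F, B costs 21; no covering selection beats 17.

17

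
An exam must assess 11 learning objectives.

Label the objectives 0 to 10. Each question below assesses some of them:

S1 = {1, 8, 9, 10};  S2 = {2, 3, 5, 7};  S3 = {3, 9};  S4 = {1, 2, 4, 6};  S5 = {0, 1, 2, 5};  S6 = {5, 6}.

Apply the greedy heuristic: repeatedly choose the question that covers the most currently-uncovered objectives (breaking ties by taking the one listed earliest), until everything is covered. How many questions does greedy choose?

4

Greedy: pick S1 (covers 4 new) → pick S2 (covers 4 new) → pick S4 (covers 2 new) → pick S5 (covers 1 new). Total picks: 4.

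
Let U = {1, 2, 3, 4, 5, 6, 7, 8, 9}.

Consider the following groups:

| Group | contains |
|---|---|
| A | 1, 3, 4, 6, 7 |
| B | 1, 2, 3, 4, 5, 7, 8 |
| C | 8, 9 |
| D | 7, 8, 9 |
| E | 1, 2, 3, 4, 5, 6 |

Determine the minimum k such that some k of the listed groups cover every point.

2

Take {D, E}. Their union is {1, 2, 3, 4, 5, 6, 7, 8, 9}, which is all 9 points.
No single group has all 9 points (the largest, B, has 7), so 2 is optimal.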